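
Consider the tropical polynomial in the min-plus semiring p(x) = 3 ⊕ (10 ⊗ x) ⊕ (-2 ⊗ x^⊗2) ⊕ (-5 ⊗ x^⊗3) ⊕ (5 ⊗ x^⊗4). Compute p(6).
p(6) = 3

A tropical monomial a ⊗ x^⊗i evaluates to a + i · x. Evaluating each term at x = 6:
  Term 0 contributes 3 + 0 · 6 = 3
  Term 1 contributes 10 + 1 · 6 = 16
  Term 2 contributes -2 + 2 · 6 = 10
  Term 3 contributes -5 + 3 · 6 = 13
  Term 4 contributes 5 + 4 · 6 = 29
p(6) = ⊕ of these = min[3, 16, 10, 13, 29] = 3.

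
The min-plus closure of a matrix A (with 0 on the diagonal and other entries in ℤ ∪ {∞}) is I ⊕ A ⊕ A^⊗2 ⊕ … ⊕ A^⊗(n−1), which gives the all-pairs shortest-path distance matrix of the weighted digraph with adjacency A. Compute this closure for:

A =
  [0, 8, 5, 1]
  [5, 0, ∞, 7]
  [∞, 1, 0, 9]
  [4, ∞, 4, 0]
Closure =
  [0, 6, 5, 1]
  [5, 0, 10, 6]
  [6, 1, 0, 7]
  [4, 5, 4, 0]

This is the Floyd-Warshall all-pairs shortest-path computation. For each intermediate vertex k = 0, 1, …, 3, update dist[i][j] ← min(dist[i][j], dist[i][k] + dist[k][j]). The final matrix gives, for each (i, j), the minimum total weight of any directed path from i to j (possibly empty when i = j).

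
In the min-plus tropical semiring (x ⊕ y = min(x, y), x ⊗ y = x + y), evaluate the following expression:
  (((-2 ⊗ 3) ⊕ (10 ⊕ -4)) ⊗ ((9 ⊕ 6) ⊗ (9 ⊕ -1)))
(((-2 ⊗ 3) ⊕ (10 ⊕ -4)) ⊗ ((9 ⊕ 6) ⊗ (9 ⊕ -1))) = 1

Expand innermost to outermost. Recall ⊕ takes the minimum of its arguments and ⊗ takes their sum. Working out the expression (((-2 ⊗ 3) ⊕ (10 ⊕ -4)) ⊗ ((9 ⊕ 6) ⊗ (9 ⊕ -1))) gives 1.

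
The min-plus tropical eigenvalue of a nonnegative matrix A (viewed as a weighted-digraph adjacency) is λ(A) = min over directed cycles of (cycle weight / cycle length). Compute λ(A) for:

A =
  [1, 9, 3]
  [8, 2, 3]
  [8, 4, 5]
λ(A) = 1

Enumerate directed cycles and compute their means (weight / length). Sample:
  cycle 0 → 0: weight = 1, length = 1, mean = 1/1 ≈ 1.000
  cycle 1 → 1: weight = 2, length = 1, mean = 2/1 ≈ 2.000
  cycle 2 → 2: weight = 5, length = 1, mean = 5/1 ≈ 5.000
  cycle 0 → 1 → 0: weight = 17, length = 2, mean = 17/2 ≈ 8.500
  cycle 0 → 2 → 0: weight = 11, length = 2, mean = 11/2 ≈ 5.500
  cycle 1 → 0 → 1: weight = 17, length = 2, mean = 17/2 ≈ 8.500
Minimum mean = 1.000, attained e.g. along the cycle 0 → 0 with weight 1 and length 1. So λ(A) = 1/1 = 1.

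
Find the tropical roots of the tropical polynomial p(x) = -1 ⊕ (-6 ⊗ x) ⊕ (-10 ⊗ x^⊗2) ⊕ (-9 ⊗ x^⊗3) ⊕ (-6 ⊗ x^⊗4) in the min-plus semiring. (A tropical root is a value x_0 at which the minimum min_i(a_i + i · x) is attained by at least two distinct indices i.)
Roots: {-3, -1, 4, 5}

Each tropical root is a break point of the lower envelope of the lines y = a_i + i · x (there are 5 lines, with slopes 0, 1, ..., 4). Only the lines that attain the minimum somewhere contribute to roots; other lines are dominated. Here the surviving (envelope) indices are i = 4, i = 3, i = 2, i = 1, i = 0.
Intersections between consecutive envelope lines give the roots: for adjacent envelope indices i < j the intersection is x = (a_i − a_j) / (j − i). Reading off the sorted break points: {-3, -1, 4, 5}.
Verification: at each break x_0, at least two indices attain the minimum of min_i(a_i + i · x_0).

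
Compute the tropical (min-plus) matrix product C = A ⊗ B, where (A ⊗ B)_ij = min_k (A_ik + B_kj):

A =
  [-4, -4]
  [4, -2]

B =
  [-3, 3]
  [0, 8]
A ⊗ B =
  [-7, -1]
  [-2, 6]

Apply the min-plus product entry-by-entry:
  C[0][0] = min over k of (A[0][0] + B[0][0] = -4 + -3 = -7, A[0][1] + B[1][0] = -4 + 0 = -4) = -7 (attained at k = 0)
  C[0][1] = min over k of (A[0][0] + B[0][1] = -4 + 3 = -1, A[0][1] + B[1][1] = -4 + 8 = 4) = -1 (attained at k = 0)
  C[1][0] = min over k of (A[1][0] + B[0][0] = 4 + -3 = 1, A[1][1] + B[1][0] = -2 + 0 = -2) = -2 (attained at k = 1)
  C[1][1] = min over k of (A[1][0] + B[0][1] = 4 + 3 = 7, A[1][1] + B[1][1] = -2 + 8 = 6) = 6 (attained at k = 1)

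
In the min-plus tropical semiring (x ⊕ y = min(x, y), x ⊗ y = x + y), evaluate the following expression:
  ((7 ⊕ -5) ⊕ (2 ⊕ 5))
((7 ⊕ -5) ⊕ (2 ⊕ 5)) = -5

Expand innermost to outermost. Recall ⊕ takes the minimum of its arguments and ⊗ takes their sum. Working out the expression ((7 ⊕ -5) ⊕ (2 ⊕ 5)) gives -5.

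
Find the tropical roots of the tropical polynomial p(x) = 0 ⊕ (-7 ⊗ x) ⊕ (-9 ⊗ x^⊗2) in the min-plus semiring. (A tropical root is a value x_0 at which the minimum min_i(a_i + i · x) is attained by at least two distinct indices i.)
Roots: {2, 7}

Each tropical root is a break point of the lower envelope of the lines y = a_i + i · x (there are 3 lines, with slopes 0, 1, ..., 2). Only the lines that attain the minimum somewhere contribute to roots; other lines are dominated. Here the surviving (envelope) indices are i = 2, i = 1, i = 0.
Intersections between consecutive envelope lines give the roots: for adjacent envelope indices i < j the intersection is x = (a_i − a_j) / (j − i). Reading off the sorted break points: {2, 7}.
Verification: at each break x_0, at least two indices attain the minimum of min_i(a_i + i · x_0).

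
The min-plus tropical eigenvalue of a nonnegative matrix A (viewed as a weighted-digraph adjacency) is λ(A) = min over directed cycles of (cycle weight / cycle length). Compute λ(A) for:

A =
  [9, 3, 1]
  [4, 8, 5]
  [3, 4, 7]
λ(A) = 2

Enumerate directed cycles and compute their means (weight / length). Sample:
  cycle 0 → 0: weight = 9, length = 1, mean = 9/1 ≈ 9.000
  cycle 1 → 1: weight = 8, length = 1, mean = 8/1 ≈ 8.000
  cycle 2 → 2: weight = 7, length = 1, mean = 7/1 ≈ 7.000
  cycle 0 → 1 → 0: weight = 7, length = 2, mean = 7/2 ≈ 3.500
  cycle 0 → 2 → 0: weight = 4, length = 2, mean = 4/2 ≈ 2.000
  cycle 1 → 0 → 1: weight = 7, length = 2, mean = 7/2 ≈ 3.500
Minimum mean = 2.000, attained e.g. along the cycle 0 → 2 → 0 with weight 4 and length 2. So λ(A) = 4/2 = 2.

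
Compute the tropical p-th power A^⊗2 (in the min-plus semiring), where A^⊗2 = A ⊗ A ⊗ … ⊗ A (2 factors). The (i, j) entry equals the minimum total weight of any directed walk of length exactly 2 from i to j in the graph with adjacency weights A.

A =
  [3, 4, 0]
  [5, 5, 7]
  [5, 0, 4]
A^⊗2 =
  [5, 0, 3]
  [8, 7, 5]
  [5, 4, 5]

Each entry (A^⊗2)_ij equals the minimum over all length-2 walks i = v_0 → v_1 → … → v_2 = j of Σ_t A[v_t][v_{t+1}]. For example, for (i, j) = (0, 2) we minimise over 3 possible intermediate vertex sequences; the minimum is 3, attained along the walk 0 → 0 → 2.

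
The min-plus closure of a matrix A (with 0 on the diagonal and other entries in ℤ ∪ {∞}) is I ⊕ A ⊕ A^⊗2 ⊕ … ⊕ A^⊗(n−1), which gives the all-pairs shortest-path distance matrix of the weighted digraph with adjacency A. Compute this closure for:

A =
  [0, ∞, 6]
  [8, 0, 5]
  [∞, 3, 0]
Closure =
  [0, 9, 6]
  [8, 0, 5]
  [11, 3, 0]

This is the Floyd-Warshall all-pairs shortest-path computation. For each intermediate vertex k = 0, 1, …, 2, update dist[i][j] ← min(dist[i][j], dist[i][k] + dist[k][j]). The final matrix gives, for each (i, j), the minimum total weight of any directed path from i to j (possibly empty when i = j).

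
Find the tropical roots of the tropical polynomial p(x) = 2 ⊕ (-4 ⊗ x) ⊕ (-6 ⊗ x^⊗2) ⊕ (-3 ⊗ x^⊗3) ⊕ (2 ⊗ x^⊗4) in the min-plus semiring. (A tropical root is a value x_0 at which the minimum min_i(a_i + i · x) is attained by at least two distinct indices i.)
Roots: {-5, -3, 2, 6}

Each tropical root is a break point of the lower envelope of the lines y = a_i + i · x (there are 5 lines, with slopes 0, 1, ..., 4). Only the lines that attain the minimum somewhere contribute to roots; other lines are dominated. Here the surviving (envelope) indices are i = 4, i = 3, i = 2, i = 1, i = 0.
Intersections between consecutive envelope lines give the roots: for adjacent envelope indices i < j the intersection is x = (a_i − a_j) / (j − i). Reading off the sorted break points: {-5, -3, 2, 6}.
Verification: at each break x_0, at least two indices attain the minimum of min_i(a_i + i · x_0).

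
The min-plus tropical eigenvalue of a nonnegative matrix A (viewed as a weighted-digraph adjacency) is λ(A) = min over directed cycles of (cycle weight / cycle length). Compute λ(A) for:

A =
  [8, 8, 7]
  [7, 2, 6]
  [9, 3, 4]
λ(A) = 2

Enumerate directed cycles and compute their means (weight / length). Sample:
  cycle 0 → 0: weight = 8, length = 1, mean = 8/1 ≈ 8.000
  cycle 1 → 1: weight = 2, length = 1, mean = 2/1 ≈ 2.000
  cycle 2 → 2: weight = 4, length = 1, mean = 4/1 ≈ 4.000
  cycle 0 → 1 → 0: weight = 15, length = 2, mean = 15/2 ≈ 7.500
  cycle 0 → 2 → 0: weight = 16, length = 2, mean = 16/2 ≈ 8.000
  cycle 1 → 0 → 1: weight = 15, length = 2, mean = 15/2 ≈ 7.500
Minimum mean = 2.000, attained e.g. along the cycle 1 → 1 with weight 2 and length 1. So λ(A) = 2/1 = 2.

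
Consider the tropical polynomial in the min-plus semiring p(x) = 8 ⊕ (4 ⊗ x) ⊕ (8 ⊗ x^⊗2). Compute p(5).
p(5) = 8

A tropical monomial a ⊗ x^⊗i evaluates to a + i · x. Evaluating each term at x = 5:
  Term 0 contributes 8 + 0 · 5 = 8
  Term 1 contributes 4 + 1 · 5 = 9
  Term 2 contributes 8 + 2 · 5 = 18
p(5) = ⊕ of these = min[8, 9, 18] = 8.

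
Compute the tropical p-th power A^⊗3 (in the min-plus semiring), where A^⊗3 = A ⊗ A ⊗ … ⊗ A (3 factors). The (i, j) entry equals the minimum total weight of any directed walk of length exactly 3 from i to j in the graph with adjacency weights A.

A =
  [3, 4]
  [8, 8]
A^⊗3 =
  [9, 10]
  [14, 15]

Each entry (A^⊗3)_ij equals the minimum over all length-3 walks i = v_0 → v_1 → … → v_3 = j of Σ_t A[v_t][v_{t+1}]. For example, for (i, j) = (0, 1) we minimise over 4 possible intermediate vertex sequences; the minimum is 10, attained along the walk 0 → 0 → 0 → 1.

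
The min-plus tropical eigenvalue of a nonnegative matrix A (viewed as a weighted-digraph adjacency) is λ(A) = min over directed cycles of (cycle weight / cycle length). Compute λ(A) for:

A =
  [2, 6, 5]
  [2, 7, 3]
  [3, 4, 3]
λ(A) = 2

Enumerate directed cycles and compute their means (weight / length). Sample:
  cycle 0 → 0: weight = 2, length = 1, mean = 2/1 ≈ 2.000
  cycle 1 → 1: weight = 7, length = 1, mean = 7/1 ≈ 7.000
  cycle 2 → 2: weight = 3, length = 1, mean = 3/1 ≈ 3.000
  cycle 0 → 1 → 0: weight = 8, length = 2, mean = 8/2 ≈ 4.000
  cycle 0 → 2 → 0: weight = 8, length = 2, mean = 8/2 ≈ 4.000
  cycle 1 → 0 → 1: weight = 8, length = 2, mean = 8/2 ≈ 4.000
Minimum mean = 2.000, attained e.g. along the cycle 0 → 0 with weight 2 and length 1. So λ(A) = 2/1 = 2.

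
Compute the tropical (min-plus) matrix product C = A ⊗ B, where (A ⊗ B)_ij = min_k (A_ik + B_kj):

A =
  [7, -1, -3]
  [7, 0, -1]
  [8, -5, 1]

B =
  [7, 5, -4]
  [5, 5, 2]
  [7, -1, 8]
A ⊗ B =
  [4, -4, 1]
  [5, -2, 2]
  [0, 0, -3]

Apply the min-plus product entry-by-entry:
  C[0][0] = min over k of (A[0][0] + B[0][0] = 7 + 7 = 14, A[0][1] + B[1][0] = -1 + 5 = 4, A[0][2] + B[2][0] = -3 + 7 = 4) = 4 (attained at k = 1)
  C[0][1] = min over k of (A[0][0] + B[0][1] = 7 + 5 = 12, A[0][1] + B[1][1] = -1 + 5 = 4, A[0][2] + B[2][1] = -3 + -1 = -4) = -4 (attained at k = 2)
  C[0][2] = min over k of (A[0][0] + B[0][2] = 7 + -4 = 3, A[0][1] + B[1][2] = -1 + 2 = 1, A[0][2] + B[2][2] = -3 + 8 = 5) = 1 (attained at k = 1)
  C[1][0] = min over k of (A[1][0] + B[0][0] = 7 + 7 = 14, A[1][1] + B[1][0] = 0 + 5 = 5, A[1][2] + B[2][0] = -1 + 7 = 6) = 5 (attained at k = 1)
  C[1][1] = min over k of (A[1][0] + B[0][1] = 7 + 5 = 12, A[1][1] + B[1][1] = 0 + 5 = 5, A[1][2] + B[2][1] = -1 + -1 = -2) = -2 (attained at k = 2)
  C[1][2] = min over k of (A[1][0] + B[0][2] = 7 + -4 = 3, A[1][1] + B[1][2] = 0 + 2 = 2, A[1][2] + B[2][2] = -1 + 8 = 7) = 2 (attained at k = 1)
  C[2][0] = min over k of (A[2][0] + B[0][0] = 8 + 7 = 15, A[2][1] + B[1][0] = -5 + 5 = 0, A[2][2] + B[2][0] = 1 + 7 = 8) = 0 (attained at k = 1)
  C[2][1] = min over k of (A[2][0] + B[0][1] = 8 + 5 = 13, A[2][1] + B[1][1] = -5 + 5 = 0, A[2][2] + B[2][1] = 1 + -1 = 0) = 0 (attained at k = 1)
  C[2][2] = min over k of (A[2][0] + B[0][2] = 8 + -4 = 4, A[2][1] + B[1][2] = -5 + 2 = -3, A[2][2] + B[2][2] = 1 + 8 = 9) = -3 (attained at k = 1)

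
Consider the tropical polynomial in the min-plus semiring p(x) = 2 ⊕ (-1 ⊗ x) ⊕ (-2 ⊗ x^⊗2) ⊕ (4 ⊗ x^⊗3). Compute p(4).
p(4) = 2

A tropical monomial a ⊗ x^⊗i evaluates to a + i · x. Evaluating each term at x = 4:
  Term 0 contributes 2 + 0 · 4 = 2
  Term 1 contributes -1 + 1 · 4 = 3
  Term 2 contributes -2 + 2 · 4 = 6
  Term 3 contributes 4 + 3 · 4 = 16
p(4) = ⊕ of these = min[2, 3, 6, 16] = 2.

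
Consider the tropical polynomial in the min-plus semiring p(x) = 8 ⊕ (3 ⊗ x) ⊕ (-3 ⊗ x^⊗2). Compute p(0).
p(0) = -3

A tropical monomial a ⊗ x^⊗i evaluates to a + i · x. Evaluating each term at x = 0:
  Term 0 contributes 8 + 0 · 0 = 8
  Term 1 contributes 3 + 1 · 0 = 3
  Term 2 contributes -3 + 2 · 0 = -3
p(0) = ⊕ of these = min[8, 3, -3] = -3.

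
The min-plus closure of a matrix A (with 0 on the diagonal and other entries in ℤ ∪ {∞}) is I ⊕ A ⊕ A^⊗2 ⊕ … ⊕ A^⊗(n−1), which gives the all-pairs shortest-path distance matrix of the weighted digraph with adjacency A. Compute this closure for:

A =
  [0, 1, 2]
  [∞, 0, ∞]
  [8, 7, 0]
Closure =
  [0, 1, 2]
  [∞, 0, ∞]
  [8, 7, 0]

This is the Floyd-Warshall all-pairs shortest-path computation. For each intermediate vertex k = 0, 1, …, 2, update dist[i][j] ← min(dist[i][j], dist[i][k] + dist[k][j]). The final matrix gives, for each (i, j), the minimum total weight of any directed path from i to j (possibly empty when i = j).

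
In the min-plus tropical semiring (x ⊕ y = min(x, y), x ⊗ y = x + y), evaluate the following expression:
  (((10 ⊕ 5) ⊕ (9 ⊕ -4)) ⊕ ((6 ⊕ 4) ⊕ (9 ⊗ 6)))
(((10 ⊕ 5) ⊕ (9 ⊕ -4)) ⊕ ((6 ⊕ 4) ⊕ (9 ⊗ 6))) = -4

Expand innermost to outermost. Recall ⊕ takes the minimum of its arguments and ⊗ takes their sum. Working out the expression (((10 ⊕ 5) ⊕ (9 ⊕ -4)) ⊕ ((6 ⊕ 4) ⊕ (9 ⊗ 6))) gives -4.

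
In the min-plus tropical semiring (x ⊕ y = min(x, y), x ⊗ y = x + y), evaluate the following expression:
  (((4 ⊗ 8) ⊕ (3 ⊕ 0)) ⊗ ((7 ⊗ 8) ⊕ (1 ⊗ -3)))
(((4 ⊗ 8) ⊕ (3 ⊕ 0)) ⊗ ((7 ⊗ 8) ⊕ (1 ⊗ -3))) = -2

Expand innermost to outermost. Recall ⊕ takes the minimum of its arguments and ⊗ takes their sum. Working out the expression (((4 ⊗ 8) ⊕ (3 ⊕ 0)) ⊗ ((7 ⊗ 8) ⊕ (1 ⊗ -3))) gives -2.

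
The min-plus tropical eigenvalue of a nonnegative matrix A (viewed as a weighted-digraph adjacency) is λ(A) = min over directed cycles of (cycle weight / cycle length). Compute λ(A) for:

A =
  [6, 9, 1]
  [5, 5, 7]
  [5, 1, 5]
λ(A) = 7/3

Enumerate directed cycles and compute their means (weight / length). Sample:
  cycle 0 → 0: weight = 6, length = 1, mean = 6/1 ≈ 6.000
  cycle 1 → 1: weight = 5, length = 1, mean = 5/1 ≈ 5.000
  cycle 2 → 2: weight = 5, length = 1, mean = 5/1 ≈ 5.000
  cycle 0 → 1 → 0: weight = 14, length = 2, mean = 14/2 ≈ 7.000
  cycle 0 → 2 → 0: weight = 6, length = 2, mean = 6/2 ≈ 3.000
  cycle 1 → 0 → 1: weight = 14, length = 2, mean = 14/2 ≈ 7.000
Minimum mean = 2.333, attained e.g. along the cycle 0 → 2 → 1 → 0 with weight 7 and length 3. So λ(A) = 7/3 = 7/3.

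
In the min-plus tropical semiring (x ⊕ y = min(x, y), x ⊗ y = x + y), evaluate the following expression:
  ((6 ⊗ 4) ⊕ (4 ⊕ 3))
((6 ⊗ 4) ⊕ (4 ⊕ 3)) = 3

Expand innermost to outermost. Recall ⊕ takes the minimum of its arguments and ⊗ takes their sum. Working out the expression ((6 ⊗ 4) ⊕ (4 ⊕ 3)) gives 3.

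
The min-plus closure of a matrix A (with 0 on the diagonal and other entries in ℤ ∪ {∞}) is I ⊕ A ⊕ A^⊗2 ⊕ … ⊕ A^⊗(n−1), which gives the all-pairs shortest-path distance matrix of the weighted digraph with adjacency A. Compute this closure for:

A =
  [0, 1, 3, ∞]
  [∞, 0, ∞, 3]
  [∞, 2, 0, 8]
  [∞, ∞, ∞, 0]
Closure =
  [0, 1, 3, 4]
  [∞, 0, ∞, 3]
  [∞, 2, 0, 5]
  [∞, ∞, ∞, 0]

This is the Floyd-Warshall all-pairs shortest-path computation. For each intermediate vertex k = 0, 1, …, 3, update dist[i][j] ← min(dist[i][j], dist[i][k] + dist[k][j]). The final matrix gives, for each (i, j), the minimum total weight of any directed path from i to j (possibly empty when i = j).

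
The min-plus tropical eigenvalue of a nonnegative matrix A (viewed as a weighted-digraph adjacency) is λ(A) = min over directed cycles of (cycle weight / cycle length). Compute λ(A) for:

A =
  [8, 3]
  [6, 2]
λ(A) = 2

Enumerate directed cycles and compute their means (weight / length). Sample:
  cycle 0 → 0: weight = 8, length = 1, mean = 8/1 ≈ 8.000
  cycle 1 → 1: weight = 2, length = 1, mean = 2/1 ≈ 2.000
  cycle 0 → 1 → 0: weight = 9, length = 2, mean = 9/2 ≈ 4.500
  cycle 1 → 0 → 1: weight = 9, length = 2, mean = 9/2 ≈ 4.500
Minimum mean = 2.000, attained e.g. along the cycle 1 → 1 with weight 2 and length 1. So λ(A) = 2/1 = 2.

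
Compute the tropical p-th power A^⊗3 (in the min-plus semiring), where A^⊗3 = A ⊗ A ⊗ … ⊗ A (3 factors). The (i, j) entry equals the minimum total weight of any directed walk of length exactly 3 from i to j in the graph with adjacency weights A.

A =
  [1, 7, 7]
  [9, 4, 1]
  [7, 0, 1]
A^⊗3 =
  [3, 8, 8]
  [9, 2, 2]
  [8, 1, 2]

Each entry (A^⊗3)_ij equals the minimum over all length-3 walks i = v_0 → v_1 → … → v_3 = j of Σ_t A[v_t][v_{t+1}]. For example, for (i, j) = (0, 2) we minimise over 9 possible intermediate vertex sequences; the minimum is 8, attained along the walk 0 → 2 → 1 → 2.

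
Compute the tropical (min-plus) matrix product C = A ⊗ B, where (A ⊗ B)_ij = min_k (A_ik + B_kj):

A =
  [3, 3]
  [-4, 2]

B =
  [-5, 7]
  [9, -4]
A ⊗ B =
  [-2, -1]
  [-9, -2]

Apply the min-plus product entry-by-entry:
  C[0][0] = min over k of (A[0][0] + B[0][0] = 3 + -5 = -2, A[0][1] + B[1][0] = 3 + 9 = 12) = -2 (attained at k = 0)
  C[0][1] = min over k of (A[0][0] + B[0][1] = 3 + 7 = 10, A[0][1] + B[1][1] = 3 + -4 = -1) = -1 (attained at k = 1)
  C[1][0] = min over k of (A[1][0] + B[0][0] = -4 + -5 = -9, A[1][1] + B[1][0] = 2 + 9 = 11) = -9 (attained at k = 0)
  C[1][1] = min over k of (A[1][0] + B[0][1] = -4 + 7 = 3, A[1][1] + B[1][1] = 2 + -4 = -2) = -2 (attained at k = 1)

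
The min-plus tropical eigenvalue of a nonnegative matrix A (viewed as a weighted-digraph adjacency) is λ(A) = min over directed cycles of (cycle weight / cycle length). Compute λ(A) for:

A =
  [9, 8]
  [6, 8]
λ(A) = 7

Enumerate directed cycles and compute their means (weight / length). Sample:
  cycle 0 → 0: weight = 9, length = 1, mean = 9/1 ≈ 9.000
  cycle 1 → 1: weight = 8, length = 1, mean = 8/1 ≈ 8.000
  cycle 0 → 1 → 0: weight = 14, length = 2, mean = 14/2 ≈ 7.000
  cycle 1 → 0 → 1: weight = 14, length = 2, mean = 14/2 ≈ 7.000
Minimum mean = 7.000, attained e.g. along the cycle 0 → 1 → 0 with weight 14 and length 2. So λ(A) = 14/2 = 7.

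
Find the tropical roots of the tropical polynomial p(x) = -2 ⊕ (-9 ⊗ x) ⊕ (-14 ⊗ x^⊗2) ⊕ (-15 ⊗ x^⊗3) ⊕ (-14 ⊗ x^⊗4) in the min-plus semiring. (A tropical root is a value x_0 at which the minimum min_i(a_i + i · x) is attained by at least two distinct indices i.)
Roots: {-1, 1, 5, 7}

Each tropical root is a break point of the lower envelope of the lines y = a_i + i · x (there are 5 lines, with slopes 0, 1, ..., 4). Only the lines that attain the minimum somewhere contribute to roots; other lines are dominated. Here the surviving (envelope) indices are i = 4, i = 3, i = 2, i = 1, i = 0.
Intersections between consecutive envelope lines give the roots: for adjacent envelope indices i < j the intersection is x = (a_i − a_j) / (j − i). Reading off the sorted break points: {-1, 1, 5, 7}.
Verification: at each break x_0, at least two indices attain the minimum of min_i(a_i + i · x_0).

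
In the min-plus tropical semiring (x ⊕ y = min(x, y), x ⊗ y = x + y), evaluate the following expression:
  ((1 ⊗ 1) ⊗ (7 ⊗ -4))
((1 ⊗ 1) ⊗ (7 ⊗ -4)) = 5

Expand innermost to outermost. Recall ⊕ takes the minimum of its arguments and ⊗ takes their sum. Working out the expression ((1 ⊗ 1) ⊗ (7 ⊗ -4)) gives 5.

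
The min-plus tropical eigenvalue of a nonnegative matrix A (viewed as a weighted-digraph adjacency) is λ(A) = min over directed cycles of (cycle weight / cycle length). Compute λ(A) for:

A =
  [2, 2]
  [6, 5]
λ(A) = 2

Enumerate directed cycles and compute their means (weight / length). Sample:
  cycle 0 → 0: weight = 2, length = 1, mean = 2/1 ≈ 2.000
  cycle 1 → 1: weight = 5, length = 1, mean = 5/1 ≈ 5.000
  cycle 0 → 1 → 0: weight = 8, length = 2, mean = 8/2 ≈ 4.000
  cycle 1 → 0 → 1: weight = 8, length = 2, mean = 8/2 ≈ 4.000
Minimum mean = 2.000, attained e.g. along the cycle 0 → 0 with weight 2 and length 1. So λ(A) = 2/1 = 2.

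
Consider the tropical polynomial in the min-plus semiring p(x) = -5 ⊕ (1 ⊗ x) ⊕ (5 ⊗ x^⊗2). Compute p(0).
p(0) = -5

A tropical monomial a ⊗ x^⊗i evaluates to a + i · x. Evaluating each term at x = 0:
  Term 0 contributes -5 + 0 · 0 = -5
  Term 1 contributes 1 + 1 · 0 = 1
  Term 2 contributes 5 + 2 · 0 = 5
p(0) = ⊕ of these = min[-5, 1, 5] = -5.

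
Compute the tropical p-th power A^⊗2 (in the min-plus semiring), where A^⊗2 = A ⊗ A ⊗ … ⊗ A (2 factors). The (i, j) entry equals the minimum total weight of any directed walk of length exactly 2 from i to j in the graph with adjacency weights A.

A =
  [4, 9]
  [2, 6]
A^⊗2 =
  [8, 13]
  [6, 11]

Each entry (A^⊗2)_ij equals the minimum over all length-2 walks i = v_0 → v_1 → … → v_2 = j of Σ_t A[v_t][v_{t+1}]. For example, for (i, j) = (0, 1) we minimise over 2 possible intermediate vertex sequences; the minimum is 13, attained along the walk 0 → 0 → 1.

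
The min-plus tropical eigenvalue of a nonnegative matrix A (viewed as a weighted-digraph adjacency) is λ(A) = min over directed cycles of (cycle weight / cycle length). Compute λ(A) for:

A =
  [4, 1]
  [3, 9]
λ(A) = 2

Enumerate directed cycles and compute their means (weight / length). Sample:
  cycle 0 → 0: weight = 4, length = 1, mean = 4/1 ≈ 4.000
  cycle 1 → 1: weight = 9, length = 1, mean = 9/1 ≈ 9.000
  cycle 0 → 1 → 0: weight = 4, length = 2, mean = 4/2 ≈ 2.000
  cycle 1 → 0 → 1: weight = 4, length = 2, mean = 4/2 ≈ 2.000
Minimum mean = 2.000, attained e.g. along the cycle 0 → 1 → 0 with weight 4 and length 2. So λ(A) = 4/2 = 2.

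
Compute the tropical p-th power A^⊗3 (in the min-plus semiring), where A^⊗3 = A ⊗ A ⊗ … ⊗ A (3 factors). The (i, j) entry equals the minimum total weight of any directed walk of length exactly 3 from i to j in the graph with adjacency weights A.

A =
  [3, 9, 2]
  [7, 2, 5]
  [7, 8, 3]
A^⊗3 =
  [9, 12, 8]
  [11, 6, 9]
  [13, 12, 9]

Each entry (A^⊗3)_ij equals the minimum over all length-3 walks i = v_0 → v_1 → … → v_3 = j of Σ_t A[v_t][v_{t+1}]. For example, for (i, j) = (0, 2) we minimise over 9 possible intermediate vertex sequences; the minimum is 8, attained along the walk 0 → 0 → 0 → 2.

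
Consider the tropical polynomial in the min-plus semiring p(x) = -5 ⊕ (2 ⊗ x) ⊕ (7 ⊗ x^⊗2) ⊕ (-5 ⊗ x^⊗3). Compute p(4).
p(4) = -5

A tropical monomial a ⊗ x^⊗i evaluates to a + i · x. Evaluating each term at x = 4:
  Term 0 contributes -5 + 0 · 4 = -5
  Term 1 contributes 2 + 1 · 4 = 6
  Term 2 contributes 7 + 2 · 4 = 15
  Term 3 contributes -5 + 3 · 4 = 7
p(4) = ⊕ of these = min[-5, 6, 15, 7] = -5.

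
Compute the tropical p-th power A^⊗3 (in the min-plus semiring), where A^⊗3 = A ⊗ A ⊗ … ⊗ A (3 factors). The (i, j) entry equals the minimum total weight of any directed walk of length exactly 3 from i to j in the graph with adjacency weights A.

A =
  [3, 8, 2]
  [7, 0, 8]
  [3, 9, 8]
A^⊗3 =
  [8, 8, 7]
  [7, 0, 8]
  [8, 9, 8]

Each entry (A^⊗3)_ij equals the minimum over all length-3 walks i = v_0 → v_1 → … → v_3 = j of Σ_t A[v_t][v_{t+1}]. For example, for (i, j) = (0, 2) we minimise over 9 possible intermediate vertex sequences; the minimum is 7, attained along the walk 0 → 2 → 0 → 2.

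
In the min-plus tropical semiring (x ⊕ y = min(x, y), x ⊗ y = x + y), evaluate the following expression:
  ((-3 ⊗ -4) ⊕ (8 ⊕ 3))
((-3 ⊗ -4) ⊕ (8 ⊕ 3)) = -7

Expand innermost to outermost. Recall ⊕ takes the minimum of its arguments and ⊗ takes their sum. Working out the expression ((-3 ⊗ -4) ⊕ (8 ⊕ 3)) gives -7.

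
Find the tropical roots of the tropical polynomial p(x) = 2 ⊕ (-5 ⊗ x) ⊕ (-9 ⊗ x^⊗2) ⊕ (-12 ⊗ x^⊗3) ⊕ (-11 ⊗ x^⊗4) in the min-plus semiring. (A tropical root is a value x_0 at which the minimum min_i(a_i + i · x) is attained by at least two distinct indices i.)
Roots: {-1, 3, 4, 7}

Each tropical root is a break point of the lower envelope of the lines y = a_i + i · x (there are 5 lines, with slopes 0, 1, ..., 4). Only the lines that attain the minimum somewhere contribute to roots; other lines are dominated. Here the surviving (envelope) indices are i = 4, i = 3, i = 2, i = 1, i = 0.
Intersections between consecutive envelope lines give the roots: for adjacent envelope indices i < j the intersection is x = (a_i − a_j) / (j − i). Reading off the sorted break points: {-1, 3, 4, 7}.
Verification: at each break x_0, at least two indices attain the minimum of min_i(a_i + i · x_0).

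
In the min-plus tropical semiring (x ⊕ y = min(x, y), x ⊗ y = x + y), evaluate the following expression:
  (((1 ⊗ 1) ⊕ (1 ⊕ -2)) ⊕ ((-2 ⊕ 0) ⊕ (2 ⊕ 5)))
(((1 ⊗ 1) ⊕ (1 ⊕ -2)) ⊕ ((-2 ⊕ 0) ⊕ (2 ⊕ 5))) = -2

Expand innermost to outermost. Recall ⊕ takes the minimum of its arguments and ⊗ takes their sum. Working out the expression (((1 ⊗ 1) ⊕ (1 ⊕ -2)) ⊕ ((-2 ⊕ 0) ⊕ (2 ⊕ 5))) gives -2.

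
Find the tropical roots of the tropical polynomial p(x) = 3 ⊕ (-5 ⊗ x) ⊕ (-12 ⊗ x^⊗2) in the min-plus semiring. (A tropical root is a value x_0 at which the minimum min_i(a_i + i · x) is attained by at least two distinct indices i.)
Roots: {7, 8}

Each tropical root is a break point of the lower envelope of the lines y = a_i + i · x (there are 3 lines, with slopes 0, 1, ..., 2). Only the lines that attain the minimum somewhere contribute to roots; other lines are dominated. Here the surviving (envelope) indices are i = 2, i = 1, i = 0.
Intersections between consecutive envelope lines give the roots: for adjacent envelope indices i < j the intersection is x = (a_i − a_j) / (j − i). Reading off the sorted break points: {7, 8}.
Verification: at each break x_0, at least two indices attain the minimum of min_i(a_i + i · x_0).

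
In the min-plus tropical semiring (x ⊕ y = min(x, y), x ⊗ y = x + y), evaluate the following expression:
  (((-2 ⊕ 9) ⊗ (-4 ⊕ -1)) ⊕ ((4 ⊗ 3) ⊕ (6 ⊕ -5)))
(((-2 ⊕ 9) ⊗ (-4 ⊕ -1)) ⊕ ((4 ⊗ 3) ⊕ (6 ⊕ -5))) = -6

Expand innermost to outermost. Recall ⊕ takes the minimum of its arguments and ⊗ takes their sum. Working out the expression (((-2 ⊕ 9) ⊗ (-4 ⊕ -1)) ⊕ ((4 ⊗ 3) ⊕ (6 ⊕ -5))) gives -6.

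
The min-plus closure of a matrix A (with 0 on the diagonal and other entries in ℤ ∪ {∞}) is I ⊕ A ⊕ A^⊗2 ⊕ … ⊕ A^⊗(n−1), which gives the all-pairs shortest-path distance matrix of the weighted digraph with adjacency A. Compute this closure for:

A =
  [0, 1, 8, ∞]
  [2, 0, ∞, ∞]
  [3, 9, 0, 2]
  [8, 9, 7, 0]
Closure =
  [0, 1, 8, 10]
  [2, 0, 10, 12]
  [3, 4, 0, 2]
  [8, 9, 7, 0]

This is the Floyd-Warshall all-pairs shortest-path computation. For each intermediate vertex k = 0, 1, …, 3, update dist[i][j] ← min(dist[i][j], dist[i][k] + dist[k][j]). The final matrix gives, for each (i, j), the minimum total weight of any directed path from i to j (possibly empty when i = j).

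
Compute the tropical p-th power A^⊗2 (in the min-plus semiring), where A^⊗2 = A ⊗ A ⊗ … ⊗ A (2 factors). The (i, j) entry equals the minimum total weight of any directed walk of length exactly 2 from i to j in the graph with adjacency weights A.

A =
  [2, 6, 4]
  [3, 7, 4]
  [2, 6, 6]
A^⊗2 =
  [4, 8, 6]
  [5, 9, 7]
  [4, 8, 6]

Each entry (A^⊗2)_ij equals the minimum over all length-2 walks i = v_0 → v_1 → … → v_2 = j of Σ_t A[v_t][v_{t+1}]. For example, for (i, j) = (0, 2) we minimise over 3 possible intermediate vertex sequences; the minimum is 6, attained along the walk 0 → 0 → 2.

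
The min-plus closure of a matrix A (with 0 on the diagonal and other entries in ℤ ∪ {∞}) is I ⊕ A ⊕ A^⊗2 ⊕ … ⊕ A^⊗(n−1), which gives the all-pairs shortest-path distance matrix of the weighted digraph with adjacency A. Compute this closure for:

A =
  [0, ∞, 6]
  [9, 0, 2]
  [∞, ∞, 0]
Closure =
  [0, ∞, 6]
  [9, 0, 2]
  [∞, ∞, 0]

This is the Floyd-Warshall all-pairs shortest-path computation. For each intermediate vertex k = 0, 1, …, 2, update dist[i][j] ← min(dist[i][j], dist[i][k] + dist[k][j]). The final matrix gives, for each (i, j), the minimum total weight of any directed path from i to j (possibly empty when i = j).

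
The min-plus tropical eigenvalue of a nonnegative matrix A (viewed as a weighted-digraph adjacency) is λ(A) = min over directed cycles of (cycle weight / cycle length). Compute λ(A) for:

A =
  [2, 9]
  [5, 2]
λ(A) = 2

Enumerate directed cycles and compute their means (weight / length). Sample:
  cycle 0 → 0: weight = 2, length = 1, mean = 2/1 ≈ 2.000
  cycle 1 → 1: weight = 2, length = 1, mean = 2/1 ≈ 2.000
  cycle 0 → 1 → 0: weight = 14, length = 2, mean = 14/2 ≈ 7.000
  cycle 1 → 0 → 1: weight = 14, length = 2, mean = 14/2 ≈ 7.000
Minimum mean = 2.000, attained e.g. along the cycle 0 → 0 with weight 2 and length 1. So λ(A) = 2/1 = 2.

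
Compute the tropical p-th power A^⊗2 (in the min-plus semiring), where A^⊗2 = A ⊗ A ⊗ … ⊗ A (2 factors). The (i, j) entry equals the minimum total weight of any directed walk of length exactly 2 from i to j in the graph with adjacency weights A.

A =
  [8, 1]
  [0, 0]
A^⊗2 =
  [1, 1]
  [0, 0]

Each entry (A^⊗2)_ij equals the minimum over all length-2 walks i = v_0 → v_1 → … → v_2 = j of Σ_t A[v_t][v_{t+1}]. For example, for (i, j) = (0, 1) we minimise over 2 possible intermediate vertex sequences; the minimum is 1, attained along the walk 0 → 1 → 1.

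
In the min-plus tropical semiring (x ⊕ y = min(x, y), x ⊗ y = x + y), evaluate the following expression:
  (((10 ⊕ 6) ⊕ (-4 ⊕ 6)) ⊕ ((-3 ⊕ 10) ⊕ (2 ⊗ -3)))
(((10 ⊕ 6) ⊕ (-4 ⊕ 6)) ⊕ ((-3 ⊕ 10) ⊕ (2 ⊗ -3))) = -4

Expand innermost to outermost. Recall ⊕ takes the minimum of its arguments and ⊗ takes their sum. Working out the expression (((10 ⊕ 6) ⊕ (-4 ⊕ 6)) ⊕ ((-3 ⊕ 10) ⊕ (2 ⊗ -3))) gives -4.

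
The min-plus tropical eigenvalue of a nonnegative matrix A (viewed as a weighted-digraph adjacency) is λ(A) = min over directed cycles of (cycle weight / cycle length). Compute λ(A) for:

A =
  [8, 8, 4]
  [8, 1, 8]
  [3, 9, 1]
λ(A) = 1

Enumerate directed cycles and compute their means (weight / length). Sample:
  cycle 0 → 0: weight = 8, length = 1, mean = 8/1 ≈ 8.000
  cycle 1 → 1: weight = 1, length = 1, mean = 1/1 ≈ 1.000
  cycle 2 → 2: weight = 1, length = 1, mean = 1/1 ≈ 1.000
  cycle 0 → 1 → 0: weight = 16, length = 2, mean = 16/2 ≈ 8.000
  cycle 0 → 2 → 0: weight = 7, length = 2, mean = 7/2 ≈ 3.500
  cycle 1 → 0 → 1: weight = 16, length = 2, mean = 16/2 ≈ 8.000
Minimum mean = 1.000, attained e.g. along the cycle 1 → 1 with weight 1 and length 1. So λ(A) = 1/1 = 1.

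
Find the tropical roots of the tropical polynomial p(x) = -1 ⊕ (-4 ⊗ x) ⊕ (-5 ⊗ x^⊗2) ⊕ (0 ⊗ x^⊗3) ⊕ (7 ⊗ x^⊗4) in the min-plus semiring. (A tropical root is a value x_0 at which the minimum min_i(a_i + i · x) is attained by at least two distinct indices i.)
Roots: {-7, -5, 1, 3}

Each tropical root is a break point of the lower envelope of the lines y = a_i + i · x (there are 5 lines, with slopes 0, 1, ..., 4). Only the lines that attain the minimum somewhere contribute to roots; other lines are dominated. Here the surviving (envelope) indices are i = 4, i = 3, i = 2, i = 1, i = 0.
Intersections between consecutive envelope lines give the roots: for adjacent envelope indices i < j the intersection is x = (a_i − a_j) / (j − i). Reading off the sorted break points: {-7, -5, 1, 3}.
Verification: at each break x_0, at least two indices attain the minimum of min_i(a_i + i · x_0).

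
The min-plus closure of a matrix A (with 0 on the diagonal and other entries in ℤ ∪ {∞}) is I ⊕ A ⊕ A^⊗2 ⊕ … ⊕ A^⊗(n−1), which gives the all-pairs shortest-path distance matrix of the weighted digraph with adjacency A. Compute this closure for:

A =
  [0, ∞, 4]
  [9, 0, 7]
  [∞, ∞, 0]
Closure =
  [0, ∞, 4]
  [9, 0, 7]
  [∞, ∞, 0]

This is the Floyd-Warshall all-pairs shortest-path computation. For each intermediate vertex k = 0, 1, …, 2, update dist[i][j] ← min(dist[i][j], dist[i][k] + dist[k][j]). The final matrix gives, for each (i, j), the minimum total weight of any directed path from i to j (possibly empty when i = j).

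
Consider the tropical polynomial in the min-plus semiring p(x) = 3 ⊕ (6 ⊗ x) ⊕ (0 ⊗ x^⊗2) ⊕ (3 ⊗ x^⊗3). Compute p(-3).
p(-3) = -6

A tropical monomial a ⊗ x^⊗i evaluates to a + i · x. Evaluating each term at x = -3:
  Term 0 contributes 3 + 0 · -3 = 3
  Term 1 contributes 6 + 1 · -3 = 3
  Term 2 contributes 0 + 2 · -3 = -6
  Term 3 contributes 3 + 3 · -3 = -6
p(-3) = ⊕ of these = min[3, 3, -6, -6] = -6.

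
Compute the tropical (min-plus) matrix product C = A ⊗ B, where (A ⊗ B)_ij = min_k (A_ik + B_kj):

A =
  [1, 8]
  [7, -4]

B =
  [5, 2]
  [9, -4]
A ⊗ B =
  [6, 3]
  [5, -8]

Apply the min-plus product entry-by-entry:
  C[0][0] = min over k of (A[0][0] + B[0][0] = 1 + 5 = 6, A[0][1] + B[1][0] = 8 + 9 = 17) = 6 (attained at k = 0)
  C[0][1] = min over k of (A[0][0] + B[0][1] = 1 + 2 = 3, A[0][1] + B[1][1] = 8 + -4 = 4) = 3 (attained at k = 0)
  C[1][0] = min over k of (A[1][0] + B[0][0] = 7 + 5 = 12, A[1][1] + B[1][0] = -4 + 9 = 5) = 5 (attained at k = 1)
  C[1][1] = min over k of (A[1][0] + B[0][1] = 7 + 2 = 9, A[1][1] + B[1][1] = -4 + -4 = -8) = -8 (attained at k = 1)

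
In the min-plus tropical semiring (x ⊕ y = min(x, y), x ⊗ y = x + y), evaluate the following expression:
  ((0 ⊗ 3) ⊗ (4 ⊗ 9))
((0 ⊗ 3) ⊗ (4 ⊗ 9)) = 16

Expand innermost to outermost. Recall ⊕ takes the minimum of its arguments and ⊗ takes their sum. Working out the expression ((0 ⊗ 3) ⊗ (4 ⊗ 9)) gives 16.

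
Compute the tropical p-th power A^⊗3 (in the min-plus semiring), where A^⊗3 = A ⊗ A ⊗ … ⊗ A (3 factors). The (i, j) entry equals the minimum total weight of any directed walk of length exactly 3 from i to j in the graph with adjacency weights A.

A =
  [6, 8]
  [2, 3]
A^⊗3 =
  [13, 14]
  [8, 9]

Each entry (A^⊗3)_ij equals the minimum over all length-3 walks i = v_0 → v_1 → … → v_3 = j of Σ_t A[v_t][v_{t+1}]. For example, for (i, j) = (0, 1) we minimise over 4 possible intermediate vertex sequences; the minimum is 14, attained along the walk 0 → 1 → 1 → 1.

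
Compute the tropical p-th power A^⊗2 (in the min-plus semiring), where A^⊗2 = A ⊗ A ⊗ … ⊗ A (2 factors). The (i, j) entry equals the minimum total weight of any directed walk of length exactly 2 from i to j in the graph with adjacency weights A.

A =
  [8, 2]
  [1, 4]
A^⊗2 =
  [3, 6]
  [5, 3]

Each entry (A^⊗2)_ij equals the minimum over all length-2 walks i = v_0 → v_1 → … → v_2 = j of Σ_t A[v_t][v_{t+1}]. For example, for (i, j) = (0, 1) we minimise over 2 possible intermediate vertex sequences; the minimum is 6, attained along the walk 0 → 1 → 1.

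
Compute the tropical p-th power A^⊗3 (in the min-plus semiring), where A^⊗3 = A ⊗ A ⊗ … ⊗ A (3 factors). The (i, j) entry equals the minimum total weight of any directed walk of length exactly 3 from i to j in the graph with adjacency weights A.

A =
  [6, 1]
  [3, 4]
A^⊗3 =
  [8, 5]
  [7, 8]

Each entry (A^⊗3)_ij equals the minimum over all length-3 walks i = v_0 → v_1 → … → v_3 = j of Σ_t A[v_t][v_{t+1}]. For example, for (i, j) = (0, 1) we minimise over 4 possible intermediate vertex sequences; the minimum is 5, attained along the walk 0 → 1 → 0 → 1.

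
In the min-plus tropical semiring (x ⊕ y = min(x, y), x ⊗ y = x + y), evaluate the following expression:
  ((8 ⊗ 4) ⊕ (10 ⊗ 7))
((8 ⊗ 4) ⊕ (10 ⊗ 7)) = 12

Expand innermost to outermost. Recall ⊕ takes the minimum of its arguments and ⊗ takes their sum. Working out the expression ((8 ⊗ 4) ⊕ (10 ⊗ 7)) gives 12.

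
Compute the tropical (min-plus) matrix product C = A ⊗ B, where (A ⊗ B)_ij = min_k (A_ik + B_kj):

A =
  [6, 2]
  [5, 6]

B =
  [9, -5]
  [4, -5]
A ⊗ B =
  [6, -3]
  [10, 0]

Apply the min-plus product entry-by-entry:
  C[0][0] = min over k of (A[0][0] + B[0][0] = 6 + 9 = 15, A[0][1] + B[1][0] = 2 + 4 = 6) = 6 (attained at k = 1)
  C[0][1] = min over k of (A[0][0] + B[0][1] = 6 + -5 = 1, A[0][1] + B[1][1] = 2 + -5 = -3) = -3 (attained at k = 1)
  C[1][0] = min over k of (A[1][0] + B[0][0] = 5 + 9 = 14, A[1][1] + B[1][0] = 6 + 4 = 10) = 10 (attained at k = 1)
  C[1][1] = min over k of (A[1][0] + B[0][1] = 5 + -5 = 0, A[1][1] + B[1][1] = 6 + -5 = 1) = 0 (attained at k = 0)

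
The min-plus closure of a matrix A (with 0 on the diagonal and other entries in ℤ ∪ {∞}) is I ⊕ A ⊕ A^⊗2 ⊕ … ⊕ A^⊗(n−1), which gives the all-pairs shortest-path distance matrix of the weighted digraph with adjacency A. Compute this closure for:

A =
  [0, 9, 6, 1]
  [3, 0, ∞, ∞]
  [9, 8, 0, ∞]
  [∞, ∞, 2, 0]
Closure =
  [0, 9, 3, 1]
  [3, 0, 6, 4]
  [9, 8, 0, 10]
  [11, 10, 2, 0]

This is the Floyd-Warshall all-pairs shortest-path computation. For each intermediate vertex k = 0, 1, …, 3, update dist[i][j] ← min(dist[i][j], dist[i][k] + dist[k][j]). The final matrix gives, for each (i, j), the minimum total weight of any directed path from i to j (possibly empty when i = j).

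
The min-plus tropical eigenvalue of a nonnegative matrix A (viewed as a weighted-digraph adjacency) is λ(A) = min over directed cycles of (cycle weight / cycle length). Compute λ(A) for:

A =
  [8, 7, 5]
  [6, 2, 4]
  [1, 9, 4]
λ(A) = 2

Enumerate directed cycles and compute their means (weight / length). Sample:
  cycle 0 → 0: weight = 8, length = 1, mean = 8/1 ≈ 8.000
  cycle 1 → 1: weight = 2, length = 1, mean = 2/1 ≈ 2.000
  cycle 2 → 2: weight = 4, length = 1, mean = 4/1 ≈ 4.000
  cycle 0 → 1 → 0: weight = 13, length = 2, mean = 13/2 ≈ 6.500
  cycle 0 → 2 → 0: weight = 6, length = 2, mean = 6/2 ≈ 3.000
  cycle 1 → 0 → 1: weight = 13, length = 2, mean = 13/2 ≈ 6.500
Minimum mean = 2.000, attained e.g. along the cycle 1 → 1 with weight 2 and length 1. So λ(A) = 2/1 = 2.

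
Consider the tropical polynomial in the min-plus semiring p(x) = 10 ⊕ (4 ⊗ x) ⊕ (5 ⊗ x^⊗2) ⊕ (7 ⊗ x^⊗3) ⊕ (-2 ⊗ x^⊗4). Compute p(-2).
p(-2) = -10

A tropical monomial a ⊗ x^⊗i evaluates to a + i · x. Evaluating each term at x = -2:
  Term 0 contributes 10 + 0 · -2 = 10
  Term 1 contributes 4 + 1 · -2 = 2
  Term 2 contributes 5 + 2 · -2 = 1
  Term 3 contributes 7 + 3 · -2 = 1
  Term 4 contributes -2 + 4 · -2 = -10
p(-2) = ⊕ of these = min[10, 2, 1, 1, -10] = -10.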